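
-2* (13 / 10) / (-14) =13 / 70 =0.19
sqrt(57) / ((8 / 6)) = 3* sqrt(57) / 4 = 5.66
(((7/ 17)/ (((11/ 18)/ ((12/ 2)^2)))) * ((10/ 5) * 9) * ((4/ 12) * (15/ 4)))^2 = 10416243600/ 34969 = 297870.79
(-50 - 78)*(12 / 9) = -170.67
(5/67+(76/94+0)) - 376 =-1181243/3149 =-375.12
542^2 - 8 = 293756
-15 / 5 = -3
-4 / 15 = -0.27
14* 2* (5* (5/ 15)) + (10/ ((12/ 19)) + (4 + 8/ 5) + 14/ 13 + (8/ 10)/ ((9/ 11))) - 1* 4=77401/ 1170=66.15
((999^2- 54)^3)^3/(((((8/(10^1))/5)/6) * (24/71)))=1742471365097281632876556068878417391387191756136342263925/16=108904460318580102054784800000000000000000000000000000000.00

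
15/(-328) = -15/328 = -0.05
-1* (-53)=53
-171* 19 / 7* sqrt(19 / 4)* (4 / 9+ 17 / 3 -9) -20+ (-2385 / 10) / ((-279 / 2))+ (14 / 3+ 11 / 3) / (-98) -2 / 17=-2865269 / 154938+ 4693* sqrt(19) / 7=2903.84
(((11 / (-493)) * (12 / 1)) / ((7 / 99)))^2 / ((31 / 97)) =44.87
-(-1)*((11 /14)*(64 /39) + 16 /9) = 2512 /819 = 3.07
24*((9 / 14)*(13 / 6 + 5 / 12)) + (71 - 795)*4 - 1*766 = -25355 / 7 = -3622.14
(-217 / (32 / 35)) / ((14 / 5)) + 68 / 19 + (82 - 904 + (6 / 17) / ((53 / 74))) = -989005871 / 1095616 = -902.69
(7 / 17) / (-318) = -7 / 5406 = -0.00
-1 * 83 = -83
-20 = -20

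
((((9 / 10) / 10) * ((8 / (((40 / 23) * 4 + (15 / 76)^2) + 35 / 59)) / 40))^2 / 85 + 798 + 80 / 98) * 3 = 61306867703813463845936922 / 25582379687956205078125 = 2396.45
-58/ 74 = -29/ 37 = -0.78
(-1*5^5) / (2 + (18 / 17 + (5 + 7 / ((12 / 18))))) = -106250 / 631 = -168.38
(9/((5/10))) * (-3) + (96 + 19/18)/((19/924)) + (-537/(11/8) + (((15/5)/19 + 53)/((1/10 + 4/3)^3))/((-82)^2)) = 4275.42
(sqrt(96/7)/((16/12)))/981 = sqrt(42)/2289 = 0.00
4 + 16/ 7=44/ 7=6.29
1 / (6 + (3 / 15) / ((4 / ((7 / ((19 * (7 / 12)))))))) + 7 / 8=4771 / 4584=1.04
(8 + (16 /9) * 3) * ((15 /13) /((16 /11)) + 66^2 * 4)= 6040595 /26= 232330.58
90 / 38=2.37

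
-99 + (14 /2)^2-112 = -162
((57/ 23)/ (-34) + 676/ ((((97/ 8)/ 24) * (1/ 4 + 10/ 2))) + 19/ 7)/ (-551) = -136732315/ 292568878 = -0.47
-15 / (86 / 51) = -765 / 86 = -8.90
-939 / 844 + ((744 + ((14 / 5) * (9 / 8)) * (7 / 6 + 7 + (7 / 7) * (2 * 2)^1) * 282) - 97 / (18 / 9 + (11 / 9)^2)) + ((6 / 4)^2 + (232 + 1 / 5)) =11757.22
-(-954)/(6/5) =795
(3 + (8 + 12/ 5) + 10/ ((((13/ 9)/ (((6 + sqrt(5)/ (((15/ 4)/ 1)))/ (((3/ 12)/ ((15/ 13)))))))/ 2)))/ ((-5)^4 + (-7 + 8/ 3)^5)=-81483489/ 185408210 - 349920*sqrt(5)/ 18540821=-0.48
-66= -66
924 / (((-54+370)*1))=231 / 79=2.92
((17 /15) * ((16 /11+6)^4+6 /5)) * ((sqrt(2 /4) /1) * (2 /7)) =3844528342 * sqrt(2) /7686525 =707.34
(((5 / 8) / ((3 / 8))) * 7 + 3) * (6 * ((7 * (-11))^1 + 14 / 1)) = -5544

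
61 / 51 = 1.20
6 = 6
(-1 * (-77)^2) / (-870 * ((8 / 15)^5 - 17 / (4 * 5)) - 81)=-600311250 / 62872037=-9.55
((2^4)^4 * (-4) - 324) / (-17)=262468 / 17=15439.29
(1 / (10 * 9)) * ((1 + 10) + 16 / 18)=107 / 810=0.13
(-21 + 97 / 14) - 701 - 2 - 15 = -10249 / 14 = -732.07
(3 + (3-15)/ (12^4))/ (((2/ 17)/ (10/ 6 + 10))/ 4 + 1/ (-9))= -3083885/ 111648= -27.62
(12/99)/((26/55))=10/39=0.26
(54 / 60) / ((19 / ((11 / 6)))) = 33 / 380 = 0.09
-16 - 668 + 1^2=-683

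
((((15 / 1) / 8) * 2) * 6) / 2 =45 / 4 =11.25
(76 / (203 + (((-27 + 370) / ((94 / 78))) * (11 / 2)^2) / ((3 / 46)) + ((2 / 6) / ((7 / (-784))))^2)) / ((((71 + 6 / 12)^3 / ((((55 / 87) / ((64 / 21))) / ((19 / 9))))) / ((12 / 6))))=38070 / 124488731371433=0.00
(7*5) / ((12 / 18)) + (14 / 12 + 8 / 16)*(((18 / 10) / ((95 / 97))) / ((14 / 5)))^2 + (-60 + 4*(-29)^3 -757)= -34783572447 / 353780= -98319.78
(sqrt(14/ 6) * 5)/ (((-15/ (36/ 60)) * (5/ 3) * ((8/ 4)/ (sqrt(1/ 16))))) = -sqrt(21)/ 200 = -0.02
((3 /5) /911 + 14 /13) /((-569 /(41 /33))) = -0.00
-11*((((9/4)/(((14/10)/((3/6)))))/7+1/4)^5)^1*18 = -5919913785357/4628074479616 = -1.28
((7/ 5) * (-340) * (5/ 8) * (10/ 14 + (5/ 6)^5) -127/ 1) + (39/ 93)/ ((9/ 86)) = -219385745/ 482112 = -455.05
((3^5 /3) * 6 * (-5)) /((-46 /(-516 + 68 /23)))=-14337000 /529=-27102.08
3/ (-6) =-0.50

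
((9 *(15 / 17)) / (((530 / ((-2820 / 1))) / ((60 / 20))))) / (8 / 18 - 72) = 1.77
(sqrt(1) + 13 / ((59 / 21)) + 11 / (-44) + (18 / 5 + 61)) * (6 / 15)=82573 / 2950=27.99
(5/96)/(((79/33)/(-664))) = -4565/316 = -14.45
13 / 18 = 0.72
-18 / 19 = -0.95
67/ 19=3.53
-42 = -42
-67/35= -1.91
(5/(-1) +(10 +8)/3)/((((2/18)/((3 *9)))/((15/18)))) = 405/2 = 202.50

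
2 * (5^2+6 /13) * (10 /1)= 6620 /13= 509.23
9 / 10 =0.90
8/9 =0.89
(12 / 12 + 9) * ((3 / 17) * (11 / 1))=330 / 17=19.41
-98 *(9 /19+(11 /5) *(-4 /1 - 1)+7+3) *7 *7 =48020 /19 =2527.37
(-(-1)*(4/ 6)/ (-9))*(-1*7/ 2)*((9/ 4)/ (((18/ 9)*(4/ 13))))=91/ 96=0.95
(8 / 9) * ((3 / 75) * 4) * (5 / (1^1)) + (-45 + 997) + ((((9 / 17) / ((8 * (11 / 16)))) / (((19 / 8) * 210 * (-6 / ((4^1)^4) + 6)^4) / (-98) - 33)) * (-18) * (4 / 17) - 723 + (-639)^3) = -1220607850511356404547627322 / 4678148102402767905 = -260916889.29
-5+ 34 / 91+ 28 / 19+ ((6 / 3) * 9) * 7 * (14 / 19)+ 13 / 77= 1709014 / 19019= 89.86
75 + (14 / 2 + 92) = 174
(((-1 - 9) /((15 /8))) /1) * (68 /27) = -1088 /81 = -13.43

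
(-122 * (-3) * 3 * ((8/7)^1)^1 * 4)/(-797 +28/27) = -948672/150437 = -6.31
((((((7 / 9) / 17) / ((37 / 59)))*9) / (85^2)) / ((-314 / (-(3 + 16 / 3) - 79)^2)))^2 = 200930228100196 / 41234555511901130625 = 0.00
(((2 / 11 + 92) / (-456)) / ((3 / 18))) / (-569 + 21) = 507 / 229064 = 0.00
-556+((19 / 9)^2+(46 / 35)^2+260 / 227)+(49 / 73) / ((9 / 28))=-546.58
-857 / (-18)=857 / 18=47.61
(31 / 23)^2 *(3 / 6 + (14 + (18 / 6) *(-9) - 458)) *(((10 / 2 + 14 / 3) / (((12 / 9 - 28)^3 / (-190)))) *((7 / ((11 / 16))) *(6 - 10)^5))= 125564002452 / 145475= 863131.14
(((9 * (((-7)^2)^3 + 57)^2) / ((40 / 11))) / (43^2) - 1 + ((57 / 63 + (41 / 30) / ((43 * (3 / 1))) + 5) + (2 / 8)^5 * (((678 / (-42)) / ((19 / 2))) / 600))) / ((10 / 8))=4203070049101156229 / 283296384000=14836299.67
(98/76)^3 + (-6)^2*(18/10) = 66.94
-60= -60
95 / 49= 1.94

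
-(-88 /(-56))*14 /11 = -2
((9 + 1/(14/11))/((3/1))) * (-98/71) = -959/213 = -4.50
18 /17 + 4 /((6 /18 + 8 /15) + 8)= 3414 /2261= 1.51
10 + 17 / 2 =37 / 2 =18.50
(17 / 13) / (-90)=-17 / 1170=-0.01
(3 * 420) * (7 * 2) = 17640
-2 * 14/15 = -28/15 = -1.87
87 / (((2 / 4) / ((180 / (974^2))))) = 7830 / 237169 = 0.03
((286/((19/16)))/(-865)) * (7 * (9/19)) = -288288/312265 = -0.92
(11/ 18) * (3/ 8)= 11/ 48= 0.23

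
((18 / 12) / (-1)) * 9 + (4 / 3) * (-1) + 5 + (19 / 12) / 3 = -335 / 36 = -9.31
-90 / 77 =-1.17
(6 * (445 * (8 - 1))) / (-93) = -6230 / 31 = -200.97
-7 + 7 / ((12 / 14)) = 7 / 6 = 1.17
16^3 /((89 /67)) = 274432 /89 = 3083.51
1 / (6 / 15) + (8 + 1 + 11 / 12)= 149 / 12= 12.42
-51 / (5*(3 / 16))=-272 / 5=-54.40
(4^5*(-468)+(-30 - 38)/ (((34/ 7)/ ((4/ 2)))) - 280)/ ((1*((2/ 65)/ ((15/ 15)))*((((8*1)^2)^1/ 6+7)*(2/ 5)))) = -116887875/ 53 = -2205431.60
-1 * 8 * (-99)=792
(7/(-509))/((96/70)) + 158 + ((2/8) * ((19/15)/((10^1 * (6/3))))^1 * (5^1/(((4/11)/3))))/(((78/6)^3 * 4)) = 678435852503/4294168320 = 157.99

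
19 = 19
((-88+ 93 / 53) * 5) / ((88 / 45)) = -1028475 / 4664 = -220.51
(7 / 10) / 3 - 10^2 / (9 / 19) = -18979 / 90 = -210.88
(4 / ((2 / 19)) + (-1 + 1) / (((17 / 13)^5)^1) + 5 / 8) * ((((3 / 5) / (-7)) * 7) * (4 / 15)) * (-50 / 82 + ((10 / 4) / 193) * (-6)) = 168096 / 39565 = 4.25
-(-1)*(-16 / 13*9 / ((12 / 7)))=-6.46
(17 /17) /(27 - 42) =-1 /15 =-0.07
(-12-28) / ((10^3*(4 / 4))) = -1 / 25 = -0.04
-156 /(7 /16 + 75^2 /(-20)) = 0.56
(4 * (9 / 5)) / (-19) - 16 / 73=-4148 / 6935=-0.60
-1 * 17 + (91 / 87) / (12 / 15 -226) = -1665809 / 97962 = -17.00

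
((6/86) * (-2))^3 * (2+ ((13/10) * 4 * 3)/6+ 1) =-6048/397535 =-0.02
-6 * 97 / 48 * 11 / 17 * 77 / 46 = -82159 / 6256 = -13.13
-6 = -6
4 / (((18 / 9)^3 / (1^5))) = 1 / 2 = 0.50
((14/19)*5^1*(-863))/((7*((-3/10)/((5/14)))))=540.73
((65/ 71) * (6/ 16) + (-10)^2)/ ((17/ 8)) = 56995/ 1207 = 47.22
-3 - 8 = -11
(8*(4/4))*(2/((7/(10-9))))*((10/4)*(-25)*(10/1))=-10000/7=-1428.57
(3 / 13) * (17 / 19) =51 / 247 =0.21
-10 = -10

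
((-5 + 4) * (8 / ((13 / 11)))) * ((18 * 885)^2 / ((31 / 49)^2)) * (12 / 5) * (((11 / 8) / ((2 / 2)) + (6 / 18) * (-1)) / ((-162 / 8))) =6619441752000 / 12493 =529852057.31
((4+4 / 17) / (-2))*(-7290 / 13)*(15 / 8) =492075 / 221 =2226.58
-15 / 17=-0.88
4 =4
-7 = -7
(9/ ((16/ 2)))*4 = 9/ 2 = 4.50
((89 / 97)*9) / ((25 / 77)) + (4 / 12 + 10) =260206 / 7275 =35.77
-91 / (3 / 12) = -364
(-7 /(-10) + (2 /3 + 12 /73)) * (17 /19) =57001 /41610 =1.37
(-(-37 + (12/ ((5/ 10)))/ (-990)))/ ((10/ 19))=116071/ 1650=70.35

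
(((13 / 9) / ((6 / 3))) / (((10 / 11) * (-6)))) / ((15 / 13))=-1859 / 16200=-0.11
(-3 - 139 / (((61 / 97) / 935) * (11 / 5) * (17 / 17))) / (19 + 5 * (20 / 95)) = -108878702 / 23241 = -4684.77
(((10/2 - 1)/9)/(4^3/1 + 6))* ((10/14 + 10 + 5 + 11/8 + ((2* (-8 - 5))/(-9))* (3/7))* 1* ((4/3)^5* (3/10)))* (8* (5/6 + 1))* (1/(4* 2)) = 2167616/8037225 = 0.27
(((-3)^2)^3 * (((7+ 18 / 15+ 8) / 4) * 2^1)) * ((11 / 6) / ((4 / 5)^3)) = 5412825 / 256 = 21143.85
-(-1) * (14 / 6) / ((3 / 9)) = 7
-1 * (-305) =305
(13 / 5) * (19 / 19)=13 / 5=2.60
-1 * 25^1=-25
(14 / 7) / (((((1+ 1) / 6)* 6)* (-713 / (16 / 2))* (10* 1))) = -4 / 3565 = -0.00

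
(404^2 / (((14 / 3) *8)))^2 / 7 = 936543609 / 343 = 2730447.84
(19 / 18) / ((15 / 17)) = 323 / 270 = 1.20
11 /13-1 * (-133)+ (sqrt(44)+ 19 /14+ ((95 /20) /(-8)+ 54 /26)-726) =-1716081 /2912+ 2 * sqrt(11) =-582.68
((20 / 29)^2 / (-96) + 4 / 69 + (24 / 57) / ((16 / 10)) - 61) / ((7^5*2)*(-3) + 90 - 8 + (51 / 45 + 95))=0.00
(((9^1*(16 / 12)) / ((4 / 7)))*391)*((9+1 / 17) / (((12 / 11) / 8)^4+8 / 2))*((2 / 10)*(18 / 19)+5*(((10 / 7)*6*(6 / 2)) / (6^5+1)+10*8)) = 66909403141601856 / 8991522475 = 7441387.52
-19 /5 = -3.80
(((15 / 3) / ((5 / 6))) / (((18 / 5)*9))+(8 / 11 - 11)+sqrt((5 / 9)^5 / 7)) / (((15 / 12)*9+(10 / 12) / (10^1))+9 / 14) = -0.84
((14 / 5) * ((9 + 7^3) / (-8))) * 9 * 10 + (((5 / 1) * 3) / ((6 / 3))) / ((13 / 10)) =-144069 / 13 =-11082.23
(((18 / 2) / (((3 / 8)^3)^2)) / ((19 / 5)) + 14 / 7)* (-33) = -14451778 / 513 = -28171.11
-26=-26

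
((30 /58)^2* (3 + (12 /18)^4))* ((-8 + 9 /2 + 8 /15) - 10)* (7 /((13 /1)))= -3526285 /590382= -5.97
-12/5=-2.40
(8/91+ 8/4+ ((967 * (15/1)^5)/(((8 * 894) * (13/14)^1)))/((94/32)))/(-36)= -5997243580/5735457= -1045.64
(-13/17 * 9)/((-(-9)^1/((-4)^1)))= 52/17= 3.06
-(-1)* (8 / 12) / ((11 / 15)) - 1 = -1 / 11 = -0.09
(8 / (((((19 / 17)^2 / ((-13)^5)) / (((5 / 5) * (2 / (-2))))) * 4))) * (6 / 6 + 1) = 429214708 / 361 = 1188960.41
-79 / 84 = -0.94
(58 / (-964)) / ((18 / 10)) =-145 / 4338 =-0.03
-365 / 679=-0.54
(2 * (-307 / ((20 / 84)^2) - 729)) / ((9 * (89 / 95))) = -648584 / 445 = -1457.49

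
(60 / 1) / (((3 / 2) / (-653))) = -26120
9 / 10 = 0.90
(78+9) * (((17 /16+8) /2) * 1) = 394.22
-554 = -554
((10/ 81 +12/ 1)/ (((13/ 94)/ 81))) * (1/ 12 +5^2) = 6946177/ 39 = 178107.10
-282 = -282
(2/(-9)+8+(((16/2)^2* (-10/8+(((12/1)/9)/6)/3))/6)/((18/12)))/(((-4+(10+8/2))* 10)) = -0.01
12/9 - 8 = -20/3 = -6.67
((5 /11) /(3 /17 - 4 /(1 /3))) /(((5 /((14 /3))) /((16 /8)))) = -476 /6633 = -0.07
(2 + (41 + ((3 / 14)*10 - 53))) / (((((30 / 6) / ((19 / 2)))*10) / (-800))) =8360 / 7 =1194.29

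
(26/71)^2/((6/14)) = 4732/15123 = 0.31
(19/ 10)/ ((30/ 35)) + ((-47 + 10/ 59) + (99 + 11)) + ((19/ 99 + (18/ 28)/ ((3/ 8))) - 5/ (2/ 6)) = 42761557/ 817740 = 52.29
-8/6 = -4/3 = -1.33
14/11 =1.27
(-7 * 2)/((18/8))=-56/9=-6.22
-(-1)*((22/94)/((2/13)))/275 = 13/2350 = 0.01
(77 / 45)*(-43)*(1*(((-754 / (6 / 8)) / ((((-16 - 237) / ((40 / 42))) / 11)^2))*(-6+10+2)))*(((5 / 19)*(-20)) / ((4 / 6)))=-11412544000 / 1899639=-6007.74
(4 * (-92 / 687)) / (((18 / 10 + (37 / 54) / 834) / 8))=-220976640 / 92861561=-2.38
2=2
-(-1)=1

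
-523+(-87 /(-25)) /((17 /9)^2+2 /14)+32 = -490.06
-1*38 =-38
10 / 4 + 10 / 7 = 3.93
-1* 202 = -202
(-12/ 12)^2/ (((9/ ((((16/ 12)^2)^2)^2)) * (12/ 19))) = 311296/ 177147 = 1.76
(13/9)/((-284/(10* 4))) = -130/639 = -0.20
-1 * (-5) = 5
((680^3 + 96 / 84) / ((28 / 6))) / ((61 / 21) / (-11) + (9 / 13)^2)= 9206333169462 / 29407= 313066044.46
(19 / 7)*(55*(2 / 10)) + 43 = 510 / 7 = 72.86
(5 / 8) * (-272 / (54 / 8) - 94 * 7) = -47135 / 108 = -436.44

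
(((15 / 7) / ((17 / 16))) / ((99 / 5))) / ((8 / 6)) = 100 / 1309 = 0.08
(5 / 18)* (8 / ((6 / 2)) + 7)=145 / 54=2.69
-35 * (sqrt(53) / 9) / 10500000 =-sqrt(53) / 2700000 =-0.00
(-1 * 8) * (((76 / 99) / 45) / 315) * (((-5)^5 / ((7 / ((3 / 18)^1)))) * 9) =0.29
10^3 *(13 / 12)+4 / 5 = 16262 / 15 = 1084.13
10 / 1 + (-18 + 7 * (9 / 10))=-1.70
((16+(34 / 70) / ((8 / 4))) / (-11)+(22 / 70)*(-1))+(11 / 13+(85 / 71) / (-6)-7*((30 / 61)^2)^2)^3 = -1.78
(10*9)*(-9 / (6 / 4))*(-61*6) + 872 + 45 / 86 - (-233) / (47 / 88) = 198948.78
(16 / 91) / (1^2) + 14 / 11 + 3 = 4453 / 1001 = 4.45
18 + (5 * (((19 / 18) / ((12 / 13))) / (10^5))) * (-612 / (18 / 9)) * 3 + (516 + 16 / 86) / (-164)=2087397163 / 141040000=14.80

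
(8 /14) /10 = 2 /35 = 0.06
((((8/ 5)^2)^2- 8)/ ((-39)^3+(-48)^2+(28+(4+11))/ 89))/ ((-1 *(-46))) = 10057/ 18235736875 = 0.00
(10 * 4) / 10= 4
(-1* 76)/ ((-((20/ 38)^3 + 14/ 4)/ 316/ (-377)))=-2483418.53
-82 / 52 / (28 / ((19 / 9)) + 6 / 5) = -3895 / 35724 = -0.11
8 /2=4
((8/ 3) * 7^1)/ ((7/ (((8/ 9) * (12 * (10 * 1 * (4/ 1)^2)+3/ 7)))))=286784/ 63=4552.13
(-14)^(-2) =1 / 196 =0.01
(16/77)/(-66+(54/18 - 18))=-16/6237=-0.00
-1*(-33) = 33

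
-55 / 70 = -11 / 14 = -0.79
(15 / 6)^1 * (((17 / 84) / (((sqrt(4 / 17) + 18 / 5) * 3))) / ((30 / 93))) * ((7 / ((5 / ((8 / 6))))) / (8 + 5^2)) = 8959 / 1070784 - 2635 * sqrt(17) / 9637056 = 0.01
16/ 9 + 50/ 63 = 18/ 7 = 2.57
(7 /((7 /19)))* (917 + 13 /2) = 35093 /2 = 17546.50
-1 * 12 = -12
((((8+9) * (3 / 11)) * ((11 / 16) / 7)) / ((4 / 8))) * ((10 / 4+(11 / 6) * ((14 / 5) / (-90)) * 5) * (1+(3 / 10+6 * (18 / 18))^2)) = 20682727 / 252000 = 82.07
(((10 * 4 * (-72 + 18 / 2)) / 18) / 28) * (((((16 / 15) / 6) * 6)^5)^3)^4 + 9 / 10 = -3520457480818672771412160081629796478267423870515157470893995941403598927 / 14707387486773208616038799840045059319493248040089383721351623535156250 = -239.37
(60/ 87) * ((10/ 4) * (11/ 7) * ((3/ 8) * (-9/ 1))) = -7425/ 812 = -9.14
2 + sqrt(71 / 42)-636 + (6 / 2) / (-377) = -239021 / 377 + sqrt(2982) / 42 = -632.71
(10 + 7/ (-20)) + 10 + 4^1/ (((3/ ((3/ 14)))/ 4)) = 2911/ 140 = 20.79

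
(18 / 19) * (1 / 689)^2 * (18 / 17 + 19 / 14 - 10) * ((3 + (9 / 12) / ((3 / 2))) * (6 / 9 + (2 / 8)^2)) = -9975 / 258248224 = -0.00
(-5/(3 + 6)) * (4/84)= -5/189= -0.03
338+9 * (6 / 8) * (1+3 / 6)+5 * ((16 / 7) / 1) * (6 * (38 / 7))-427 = 115001 / 392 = 293.37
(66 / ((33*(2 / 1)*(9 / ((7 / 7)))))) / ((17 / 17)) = 1 / 9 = 0.11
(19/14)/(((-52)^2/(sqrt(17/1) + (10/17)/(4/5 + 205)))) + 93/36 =2.59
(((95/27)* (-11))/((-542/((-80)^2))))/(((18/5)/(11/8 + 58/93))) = 253.73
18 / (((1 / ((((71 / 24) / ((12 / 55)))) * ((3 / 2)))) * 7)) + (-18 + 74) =24259 / 224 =108.30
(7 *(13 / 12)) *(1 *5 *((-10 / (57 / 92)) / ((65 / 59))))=-94990 / 171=-555.50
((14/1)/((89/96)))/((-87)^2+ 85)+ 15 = 5109717/340603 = 15.00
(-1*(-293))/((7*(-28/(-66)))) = 98.66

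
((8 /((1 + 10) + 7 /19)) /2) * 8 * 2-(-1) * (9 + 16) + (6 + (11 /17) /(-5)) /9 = 71792 /2295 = 31.28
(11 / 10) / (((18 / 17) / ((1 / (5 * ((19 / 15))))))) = 187 / 1140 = 0.16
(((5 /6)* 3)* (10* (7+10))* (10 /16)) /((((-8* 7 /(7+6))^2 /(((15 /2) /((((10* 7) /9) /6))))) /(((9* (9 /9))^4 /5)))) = 108676.74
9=9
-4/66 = -2/33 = -0.06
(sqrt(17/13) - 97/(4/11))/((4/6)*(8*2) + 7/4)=-3201/149 + 12*sqrt(221)/1937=-21.39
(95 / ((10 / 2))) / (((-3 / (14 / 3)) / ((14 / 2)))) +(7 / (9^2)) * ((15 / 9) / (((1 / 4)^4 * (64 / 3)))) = -16618 / 81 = -205.16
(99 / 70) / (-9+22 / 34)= -1683 / 9940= -0.17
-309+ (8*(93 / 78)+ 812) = 6663 / 13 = 512.54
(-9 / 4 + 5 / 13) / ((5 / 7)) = -679 / 260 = -2.61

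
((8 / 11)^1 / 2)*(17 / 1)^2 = 1156 / 11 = 105.09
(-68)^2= 4624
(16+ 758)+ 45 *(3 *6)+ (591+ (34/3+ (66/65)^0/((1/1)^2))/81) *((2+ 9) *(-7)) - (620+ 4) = -10827770/243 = -44558.72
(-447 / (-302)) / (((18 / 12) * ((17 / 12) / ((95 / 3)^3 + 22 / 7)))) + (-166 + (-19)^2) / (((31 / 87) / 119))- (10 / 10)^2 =437379999928 / 5013351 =87243.04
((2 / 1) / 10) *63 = 63 / 5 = 12.60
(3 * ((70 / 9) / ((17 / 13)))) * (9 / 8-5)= -14105 / 204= -69.14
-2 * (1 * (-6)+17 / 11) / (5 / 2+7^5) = 196 / 369809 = 0.00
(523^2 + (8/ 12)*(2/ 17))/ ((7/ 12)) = 55799932/ 119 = 468906.99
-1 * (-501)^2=-251001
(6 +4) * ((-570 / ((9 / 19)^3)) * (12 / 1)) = -52128400 / 81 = -643560.49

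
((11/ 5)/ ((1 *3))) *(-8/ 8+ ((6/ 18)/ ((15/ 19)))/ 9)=-4246/ 6075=-0.70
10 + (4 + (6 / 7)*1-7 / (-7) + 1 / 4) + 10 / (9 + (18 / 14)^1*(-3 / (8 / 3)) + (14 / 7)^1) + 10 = 81353 / 2996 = 27.15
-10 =-10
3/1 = 3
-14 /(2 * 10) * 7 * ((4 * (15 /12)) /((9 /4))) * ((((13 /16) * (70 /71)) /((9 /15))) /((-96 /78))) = 1449175 /122688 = 11.81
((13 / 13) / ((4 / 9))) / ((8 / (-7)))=-63 / 32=-1.97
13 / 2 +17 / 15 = 229 / 30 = 7.63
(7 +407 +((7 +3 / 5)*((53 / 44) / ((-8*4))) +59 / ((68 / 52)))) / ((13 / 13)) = 27456481 / 59840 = 458.83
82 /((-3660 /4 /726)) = -19844 /305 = -65.06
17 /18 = 0.94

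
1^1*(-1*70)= -70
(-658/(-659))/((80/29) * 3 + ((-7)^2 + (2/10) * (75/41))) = 391181/22582612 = 0.02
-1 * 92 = -92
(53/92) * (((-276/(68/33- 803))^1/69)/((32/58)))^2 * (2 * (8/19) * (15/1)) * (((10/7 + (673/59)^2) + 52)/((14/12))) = 9769056163326405/104145072187511866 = 0.09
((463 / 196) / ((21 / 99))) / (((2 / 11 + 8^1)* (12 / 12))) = 56023 / 41160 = 1.36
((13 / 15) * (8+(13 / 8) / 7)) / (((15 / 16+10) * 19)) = 11986 / 349125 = 0.03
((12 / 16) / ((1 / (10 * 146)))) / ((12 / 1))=365 / 4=91.25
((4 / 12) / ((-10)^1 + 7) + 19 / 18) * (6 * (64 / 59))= 1088 / 177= 6.15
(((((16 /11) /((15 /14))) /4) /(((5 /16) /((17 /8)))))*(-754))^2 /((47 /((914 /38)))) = 941873937851392 /607798125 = 1549649.30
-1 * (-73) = 73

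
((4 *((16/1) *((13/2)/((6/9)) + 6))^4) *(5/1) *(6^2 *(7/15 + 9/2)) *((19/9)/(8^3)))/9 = 6606908532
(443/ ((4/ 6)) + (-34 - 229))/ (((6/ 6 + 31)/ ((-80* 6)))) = -12045/ 2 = -6022.50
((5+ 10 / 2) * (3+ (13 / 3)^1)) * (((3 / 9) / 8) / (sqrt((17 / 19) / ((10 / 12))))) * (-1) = -55 * sqrt(9690) / 1836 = -2.95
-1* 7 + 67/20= -73/20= -3.65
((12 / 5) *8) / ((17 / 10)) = 192 / 17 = 11.29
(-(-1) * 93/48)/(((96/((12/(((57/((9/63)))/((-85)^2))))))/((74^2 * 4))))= 306621775/3192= 96059.45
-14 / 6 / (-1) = 7 / 3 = 2.33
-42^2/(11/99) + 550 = -15326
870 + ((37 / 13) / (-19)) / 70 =15042263 / 17290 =870.00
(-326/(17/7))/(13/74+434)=-168868/546193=-0.31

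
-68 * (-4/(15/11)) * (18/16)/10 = 22.44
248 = 248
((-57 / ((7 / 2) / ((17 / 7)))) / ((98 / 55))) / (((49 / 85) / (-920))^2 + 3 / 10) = -29628337800000 / 400437557891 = -73.99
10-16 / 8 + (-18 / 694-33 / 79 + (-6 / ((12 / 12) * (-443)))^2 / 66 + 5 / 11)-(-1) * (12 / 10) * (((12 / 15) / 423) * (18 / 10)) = 2786549477448843 / 347667884216125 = 8.01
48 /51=0.94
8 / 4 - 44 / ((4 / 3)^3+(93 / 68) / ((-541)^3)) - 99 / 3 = -34153395370175 / 689097509681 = -49.56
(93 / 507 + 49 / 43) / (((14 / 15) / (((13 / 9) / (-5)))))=-0.41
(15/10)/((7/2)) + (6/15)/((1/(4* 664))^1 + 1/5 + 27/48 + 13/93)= 0.87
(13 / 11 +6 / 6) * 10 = 240 / 11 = 21.82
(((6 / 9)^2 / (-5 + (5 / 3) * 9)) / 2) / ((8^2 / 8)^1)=1 / 360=0.00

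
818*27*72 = 1590192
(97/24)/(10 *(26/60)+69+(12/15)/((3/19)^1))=485/9408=0.05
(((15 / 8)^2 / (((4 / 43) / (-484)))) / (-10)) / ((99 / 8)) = 2365 / 16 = 147.81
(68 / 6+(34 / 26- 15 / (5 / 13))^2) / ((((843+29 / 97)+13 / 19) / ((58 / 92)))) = 19402490281 / 18138230721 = 1.07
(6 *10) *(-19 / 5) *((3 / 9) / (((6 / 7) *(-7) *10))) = 19 / 15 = 1.27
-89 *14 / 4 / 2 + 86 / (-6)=-2041 / 12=-170.08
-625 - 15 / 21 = -625.71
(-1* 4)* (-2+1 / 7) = 52 / 7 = 7.43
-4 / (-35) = 4 / 35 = 0.11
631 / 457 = 1.38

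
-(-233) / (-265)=-233 / 265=-0.88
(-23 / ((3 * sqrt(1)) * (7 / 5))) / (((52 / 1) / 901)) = -103615 / 1092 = -94.89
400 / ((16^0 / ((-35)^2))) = 490000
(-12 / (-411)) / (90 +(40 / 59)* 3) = 118 / 371955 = 0.00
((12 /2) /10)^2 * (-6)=-2.16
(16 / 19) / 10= 8 / 95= 0.08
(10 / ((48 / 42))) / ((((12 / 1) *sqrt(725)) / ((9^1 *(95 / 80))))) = 0.29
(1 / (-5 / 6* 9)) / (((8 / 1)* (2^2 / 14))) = -7 / 120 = -0.06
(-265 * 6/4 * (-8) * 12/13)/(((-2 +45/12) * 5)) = 30528/91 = 335.47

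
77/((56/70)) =96.25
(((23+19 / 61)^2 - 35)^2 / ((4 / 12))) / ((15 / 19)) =68002760137219 / 69229205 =982284.29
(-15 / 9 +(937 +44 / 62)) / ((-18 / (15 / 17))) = -45.88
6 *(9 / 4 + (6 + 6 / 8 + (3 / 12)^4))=6915 / 128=54.02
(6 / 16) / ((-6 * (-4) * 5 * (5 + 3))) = 1 / 2560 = 0.00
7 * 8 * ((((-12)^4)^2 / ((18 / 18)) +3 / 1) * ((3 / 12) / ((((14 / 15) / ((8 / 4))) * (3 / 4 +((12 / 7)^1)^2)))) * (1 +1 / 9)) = 2809213766800 / 723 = 3885496219.64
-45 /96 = -15 /32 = -0.47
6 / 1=6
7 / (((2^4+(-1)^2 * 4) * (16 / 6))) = 21 / 160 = 0.13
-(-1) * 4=4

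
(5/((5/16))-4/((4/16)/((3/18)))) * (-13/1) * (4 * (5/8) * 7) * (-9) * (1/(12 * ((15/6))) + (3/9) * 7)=64610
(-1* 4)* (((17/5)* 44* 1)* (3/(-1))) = 8976/5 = 1795.20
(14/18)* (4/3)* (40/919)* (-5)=-0.23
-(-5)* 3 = 15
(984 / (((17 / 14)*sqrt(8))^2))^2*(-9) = -5230760976 / 83521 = -62628.09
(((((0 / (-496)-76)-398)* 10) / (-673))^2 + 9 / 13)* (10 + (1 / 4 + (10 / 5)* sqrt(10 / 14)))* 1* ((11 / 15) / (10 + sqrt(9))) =33.88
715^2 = 511225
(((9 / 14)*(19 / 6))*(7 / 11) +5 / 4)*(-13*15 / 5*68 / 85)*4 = -17472 / 55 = -317.67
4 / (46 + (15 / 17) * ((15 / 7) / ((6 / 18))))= 476 / 6149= 0.08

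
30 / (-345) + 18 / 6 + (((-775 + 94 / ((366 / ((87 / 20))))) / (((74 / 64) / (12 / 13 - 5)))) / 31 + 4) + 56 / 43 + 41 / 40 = 699955566747 / 7196525752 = 97.26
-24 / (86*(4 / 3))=-9 / 43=-0.21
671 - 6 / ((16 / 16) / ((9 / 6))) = 662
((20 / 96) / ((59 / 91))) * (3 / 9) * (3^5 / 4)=6.51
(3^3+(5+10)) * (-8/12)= -28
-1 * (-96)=96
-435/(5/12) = -1044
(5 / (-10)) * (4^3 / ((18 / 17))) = -272 / 9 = -30.22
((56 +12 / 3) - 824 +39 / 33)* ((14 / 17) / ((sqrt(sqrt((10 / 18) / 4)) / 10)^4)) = -8458128000 / 187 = -45230631.02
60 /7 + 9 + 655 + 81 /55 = 259507 /385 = 674.04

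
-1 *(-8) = 8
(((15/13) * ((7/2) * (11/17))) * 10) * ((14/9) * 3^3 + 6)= 277200/221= 1254.30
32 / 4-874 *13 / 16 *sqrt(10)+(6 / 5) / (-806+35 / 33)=1062322 / 132815-5681 *sqrt(10) / 8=-2237.61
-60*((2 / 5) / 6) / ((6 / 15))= -10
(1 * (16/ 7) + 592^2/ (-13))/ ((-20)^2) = -30663/ 455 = -67.39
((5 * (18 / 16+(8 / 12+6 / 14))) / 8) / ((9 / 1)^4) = 1865 / 8817984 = 0.00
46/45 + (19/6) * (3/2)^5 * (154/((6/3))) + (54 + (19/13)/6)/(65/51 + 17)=16187362511/8723520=1855.60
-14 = -14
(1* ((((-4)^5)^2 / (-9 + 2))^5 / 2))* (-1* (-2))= -1267650600228229401496703205376 / 16807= -75423966218137050127726730.00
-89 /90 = -0.99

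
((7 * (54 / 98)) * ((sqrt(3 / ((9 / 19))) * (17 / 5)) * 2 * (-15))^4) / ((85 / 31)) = 213767617104 / 35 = 6107646202.97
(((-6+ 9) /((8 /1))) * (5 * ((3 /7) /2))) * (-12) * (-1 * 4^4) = 8640 /7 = 1234.29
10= 10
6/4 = 3/2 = 1.50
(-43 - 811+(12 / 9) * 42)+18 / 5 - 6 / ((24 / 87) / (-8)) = -3102 / 5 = -620.40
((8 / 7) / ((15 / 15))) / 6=4 / 21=0.19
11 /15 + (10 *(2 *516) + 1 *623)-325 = 159281 /15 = 10618.73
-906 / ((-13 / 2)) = 1812 / 13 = 139.38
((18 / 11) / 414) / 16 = 1 / 4048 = 0.00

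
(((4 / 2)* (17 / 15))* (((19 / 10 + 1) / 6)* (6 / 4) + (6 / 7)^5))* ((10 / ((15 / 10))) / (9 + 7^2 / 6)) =27147062 / 25966815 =1.05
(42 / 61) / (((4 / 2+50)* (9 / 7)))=49 / 4758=0.01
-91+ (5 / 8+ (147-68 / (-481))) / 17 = -5384251 / 65416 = -82.31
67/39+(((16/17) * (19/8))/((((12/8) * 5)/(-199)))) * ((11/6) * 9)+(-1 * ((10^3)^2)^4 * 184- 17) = -609960000000000000000003294758/3315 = -184000000000000000000001000.00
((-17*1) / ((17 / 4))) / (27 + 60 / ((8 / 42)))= -2 / 171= -0.01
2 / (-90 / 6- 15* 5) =-1 / 45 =-0.02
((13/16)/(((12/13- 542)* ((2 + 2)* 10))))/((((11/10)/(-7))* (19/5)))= 5915/94086784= 0.00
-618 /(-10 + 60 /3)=-309 /5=-61.80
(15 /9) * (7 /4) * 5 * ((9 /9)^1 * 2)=175 /6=29.17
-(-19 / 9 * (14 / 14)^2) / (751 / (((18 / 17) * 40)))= 1520 / 12767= 0.12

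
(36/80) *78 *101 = 35451/10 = 3545.10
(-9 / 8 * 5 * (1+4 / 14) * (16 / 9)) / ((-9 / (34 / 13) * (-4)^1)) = -85 / 91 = -0.93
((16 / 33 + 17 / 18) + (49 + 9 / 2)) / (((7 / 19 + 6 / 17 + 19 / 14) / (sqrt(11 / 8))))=6147659 * sqrt(22) / 930501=30.99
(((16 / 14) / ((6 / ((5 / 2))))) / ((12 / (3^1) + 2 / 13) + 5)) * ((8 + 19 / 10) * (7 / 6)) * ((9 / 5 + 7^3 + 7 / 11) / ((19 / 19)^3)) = 246987 / 1190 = 207.55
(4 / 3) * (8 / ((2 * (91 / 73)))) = 1168 / 273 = 4.28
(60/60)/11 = 1/11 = 0.09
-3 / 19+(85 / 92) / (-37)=-11827 / 64676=-0.18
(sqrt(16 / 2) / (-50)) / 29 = -sqrt(2) / 725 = -0.00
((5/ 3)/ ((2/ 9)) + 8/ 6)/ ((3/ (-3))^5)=-53/ 6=-8.83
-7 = -7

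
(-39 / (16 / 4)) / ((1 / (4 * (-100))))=3900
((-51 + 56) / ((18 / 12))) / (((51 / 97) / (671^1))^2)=5429088.26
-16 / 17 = -0.94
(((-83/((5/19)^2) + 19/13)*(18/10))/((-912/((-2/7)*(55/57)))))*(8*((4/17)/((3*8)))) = -112618/2204475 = -0.05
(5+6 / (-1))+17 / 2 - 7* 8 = -97 / 2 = -48.50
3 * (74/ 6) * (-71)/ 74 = -35.50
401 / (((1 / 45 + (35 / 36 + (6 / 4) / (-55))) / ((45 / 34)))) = 548.75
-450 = -450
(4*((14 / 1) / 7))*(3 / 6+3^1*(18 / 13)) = 484 / 13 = 37.23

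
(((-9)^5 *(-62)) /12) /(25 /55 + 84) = 6711903 /1858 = 3612.43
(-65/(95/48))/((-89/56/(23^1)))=803712/1691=475.29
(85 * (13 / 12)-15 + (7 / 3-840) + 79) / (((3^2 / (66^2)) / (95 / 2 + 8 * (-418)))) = 6524821787 / 6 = 1087470297.83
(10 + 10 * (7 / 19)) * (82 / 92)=5330 / 437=12.20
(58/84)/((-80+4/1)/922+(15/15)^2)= 13369/17766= 0.75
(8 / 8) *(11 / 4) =11 / 4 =2.75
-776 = -776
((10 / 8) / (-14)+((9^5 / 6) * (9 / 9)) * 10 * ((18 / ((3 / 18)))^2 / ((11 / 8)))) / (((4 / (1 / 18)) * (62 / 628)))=80739577811525 / 687456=117446902.51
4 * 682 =2728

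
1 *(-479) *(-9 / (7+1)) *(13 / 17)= 412.08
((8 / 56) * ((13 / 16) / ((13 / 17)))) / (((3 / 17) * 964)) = 289 / 323904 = 0.00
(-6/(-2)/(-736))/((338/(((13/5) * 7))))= -21/95680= -0.00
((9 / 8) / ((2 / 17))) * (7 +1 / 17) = 135 / 2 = 67.50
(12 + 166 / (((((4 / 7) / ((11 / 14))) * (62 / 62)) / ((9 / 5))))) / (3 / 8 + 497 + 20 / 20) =5638 / 6645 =0.85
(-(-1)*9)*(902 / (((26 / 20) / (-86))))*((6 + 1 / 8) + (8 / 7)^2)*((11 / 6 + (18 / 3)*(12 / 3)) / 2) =-131343455925 / 2548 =-51547667.16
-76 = -76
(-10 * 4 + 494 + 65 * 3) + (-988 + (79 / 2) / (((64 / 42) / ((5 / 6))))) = -40627 / 128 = -317.40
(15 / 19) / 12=5 / 76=0.07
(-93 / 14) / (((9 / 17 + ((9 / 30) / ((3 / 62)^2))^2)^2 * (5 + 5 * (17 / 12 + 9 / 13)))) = -326555550 / 205999328981593147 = -0.00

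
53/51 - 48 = -2395/51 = -46.96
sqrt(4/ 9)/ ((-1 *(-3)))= 2/ 9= 0.22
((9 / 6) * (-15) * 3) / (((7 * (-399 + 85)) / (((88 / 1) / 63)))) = 0.04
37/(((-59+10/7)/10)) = -6.43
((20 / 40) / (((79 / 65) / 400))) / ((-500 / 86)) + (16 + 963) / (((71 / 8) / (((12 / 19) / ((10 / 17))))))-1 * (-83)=92255401 / 532855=173.13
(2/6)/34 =1/102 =0.01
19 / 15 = 1.27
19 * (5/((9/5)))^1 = 475/9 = 52.78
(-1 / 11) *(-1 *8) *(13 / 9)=104 / 99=1.05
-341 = -341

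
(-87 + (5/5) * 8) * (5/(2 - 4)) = 395/2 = 197.50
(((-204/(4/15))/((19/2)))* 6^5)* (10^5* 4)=-4758912000000/19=-250469052631.58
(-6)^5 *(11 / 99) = -864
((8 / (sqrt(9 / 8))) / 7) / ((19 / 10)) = 160*sqrt(2) / 399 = 0.57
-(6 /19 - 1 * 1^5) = 13 /19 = 0.68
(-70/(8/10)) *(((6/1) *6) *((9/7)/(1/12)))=-48600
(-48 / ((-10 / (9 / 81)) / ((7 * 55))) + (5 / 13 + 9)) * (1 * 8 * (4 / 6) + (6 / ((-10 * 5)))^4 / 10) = 1145.17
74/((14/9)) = 333/7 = 47.57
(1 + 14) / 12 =5 / 4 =1.25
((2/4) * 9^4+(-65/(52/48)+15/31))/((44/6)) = 599103/1364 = 439.23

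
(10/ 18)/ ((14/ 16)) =40/ 63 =0.63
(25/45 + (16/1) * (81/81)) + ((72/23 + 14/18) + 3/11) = 15739/759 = 20.74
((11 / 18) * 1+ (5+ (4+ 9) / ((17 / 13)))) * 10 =23795 / 153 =155.52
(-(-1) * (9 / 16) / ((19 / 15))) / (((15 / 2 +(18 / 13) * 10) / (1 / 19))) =117 / 106856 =0.00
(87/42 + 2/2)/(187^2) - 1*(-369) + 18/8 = 363502841/979132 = 371.25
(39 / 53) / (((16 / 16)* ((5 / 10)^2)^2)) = 624 / 53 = 11.77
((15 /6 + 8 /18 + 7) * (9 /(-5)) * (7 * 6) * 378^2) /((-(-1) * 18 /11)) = -65645672.40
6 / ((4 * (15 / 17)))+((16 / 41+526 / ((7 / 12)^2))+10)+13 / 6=47012192 / 30135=1560.05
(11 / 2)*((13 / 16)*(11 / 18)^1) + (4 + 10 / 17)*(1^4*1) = 7.32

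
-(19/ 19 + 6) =-7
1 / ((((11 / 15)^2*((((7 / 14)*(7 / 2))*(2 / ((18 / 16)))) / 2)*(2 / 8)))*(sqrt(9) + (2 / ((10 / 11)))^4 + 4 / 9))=11390625 / 64009484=0.18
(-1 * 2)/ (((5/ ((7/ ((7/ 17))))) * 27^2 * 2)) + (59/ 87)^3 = 27311552/ 88897905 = 0.31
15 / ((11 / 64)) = 960 / 11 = 87.27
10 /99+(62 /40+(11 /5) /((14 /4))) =6319 /2772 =2.28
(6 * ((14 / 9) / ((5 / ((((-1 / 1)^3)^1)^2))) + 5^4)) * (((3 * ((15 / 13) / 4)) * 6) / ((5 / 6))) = 1519506 / 65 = 23377.02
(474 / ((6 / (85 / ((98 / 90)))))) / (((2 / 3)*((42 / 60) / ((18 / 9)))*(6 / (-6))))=-9065250 / 343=-26429.30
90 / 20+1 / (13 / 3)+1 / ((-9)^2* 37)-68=-4930039 / 77922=-63.27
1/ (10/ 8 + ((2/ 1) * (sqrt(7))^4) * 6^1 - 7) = 4/ 2329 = 0.00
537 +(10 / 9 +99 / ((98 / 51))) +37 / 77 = 5725267 / 9702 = 590.11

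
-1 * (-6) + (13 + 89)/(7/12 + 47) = 4650/571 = 8.14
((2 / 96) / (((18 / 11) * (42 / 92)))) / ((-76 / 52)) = -3289 / 172368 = -0.02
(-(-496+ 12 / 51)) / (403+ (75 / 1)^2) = 2107 / 25619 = 0.08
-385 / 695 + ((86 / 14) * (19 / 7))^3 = 75792994334 / 16353211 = 4634.75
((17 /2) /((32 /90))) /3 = 255 /32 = 7.97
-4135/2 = -2067.50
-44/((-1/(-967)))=-42548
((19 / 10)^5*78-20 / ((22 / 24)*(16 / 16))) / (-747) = -350082157 / 136950000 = -2.56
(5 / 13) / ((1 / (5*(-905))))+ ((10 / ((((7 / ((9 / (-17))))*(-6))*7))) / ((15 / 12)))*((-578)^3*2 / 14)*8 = -14183612663 / 4459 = -3180895.42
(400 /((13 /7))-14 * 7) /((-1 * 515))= -1526 /6695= -0.23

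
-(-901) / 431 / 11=901 / 4741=0.19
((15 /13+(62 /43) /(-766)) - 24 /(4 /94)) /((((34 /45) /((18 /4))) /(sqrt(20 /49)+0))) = -3486010770*sqrt(5) /3639649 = -2141.68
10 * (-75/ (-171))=4.39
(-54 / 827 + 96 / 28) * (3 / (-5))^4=0.44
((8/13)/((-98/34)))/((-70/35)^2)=-34/637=-0.05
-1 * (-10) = 10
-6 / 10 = -3 / 5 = -0.60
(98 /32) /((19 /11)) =539 /304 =1.77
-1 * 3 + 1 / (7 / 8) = -13 / 7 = -1.86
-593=-593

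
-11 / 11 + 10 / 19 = -9 / 19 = -0.47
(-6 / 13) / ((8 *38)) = -3 / 1976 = -0.00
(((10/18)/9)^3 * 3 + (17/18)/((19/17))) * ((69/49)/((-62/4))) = -130942151/1704213189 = -0.08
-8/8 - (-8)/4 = 1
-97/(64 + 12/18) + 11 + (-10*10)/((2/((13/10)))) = -111/2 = -55.50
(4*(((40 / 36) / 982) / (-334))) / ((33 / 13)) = -130 / 24353109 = -0.00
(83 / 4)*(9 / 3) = 249 / 4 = 62.25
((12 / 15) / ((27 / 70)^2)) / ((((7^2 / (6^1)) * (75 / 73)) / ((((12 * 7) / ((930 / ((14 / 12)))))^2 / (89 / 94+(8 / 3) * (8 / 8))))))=527221184 / 267704929125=0.00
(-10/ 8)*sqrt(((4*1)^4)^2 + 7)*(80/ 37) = -100*sqrt(65543)/ 37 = -691.93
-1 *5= -5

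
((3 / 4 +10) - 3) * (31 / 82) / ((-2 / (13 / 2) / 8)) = -12493 / 164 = -76.18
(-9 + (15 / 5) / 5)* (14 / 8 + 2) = -63 / 2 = -31.50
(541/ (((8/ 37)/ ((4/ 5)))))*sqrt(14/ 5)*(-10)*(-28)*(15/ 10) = 840714*sqrt(70)/ 5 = 1406783.60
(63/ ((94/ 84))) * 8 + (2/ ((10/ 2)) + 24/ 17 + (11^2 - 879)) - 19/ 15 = -3680257/ 11985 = -307.07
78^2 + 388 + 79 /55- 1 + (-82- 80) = 347074 /55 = 6310.44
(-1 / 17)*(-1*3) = 3 / 17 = 0.18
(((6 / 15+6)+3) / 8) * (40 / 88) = 47 / 88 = 0.53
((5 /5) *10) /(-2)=-5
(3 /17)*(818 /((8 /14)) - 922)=89.91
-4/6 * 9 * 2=-12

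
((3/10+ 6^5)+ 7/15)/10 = 233303/300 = 777.68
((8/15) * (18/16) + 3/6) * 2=11/5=2.20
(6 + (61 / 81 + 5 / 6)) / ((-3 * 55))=-1229 / 26730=-0.05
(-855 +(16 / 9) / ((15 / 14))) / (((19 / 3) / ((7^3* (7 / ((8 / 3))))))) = -276597601 / 2280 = -121314.74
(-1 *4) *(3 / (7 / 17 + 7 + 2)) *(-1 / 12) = 17 / 160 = 0.11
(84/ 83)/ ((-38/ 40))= -1680/ 1577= -1.07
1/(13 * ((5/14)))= 0.22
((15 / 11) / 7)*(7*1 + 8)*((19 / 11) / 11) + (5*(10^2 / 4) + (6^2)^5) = 563364530692 / 9317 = 60466301.46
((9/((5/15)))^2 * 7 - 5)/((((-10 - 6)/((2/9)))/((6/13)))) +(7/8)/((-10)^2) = -1019327/31200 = -32.67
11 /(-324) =-11 /324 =-0.03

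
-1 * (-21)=21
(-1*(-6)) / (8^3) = 3 / 256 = 0.01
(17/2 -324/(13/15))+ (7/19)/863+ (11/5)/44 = -1557336049/4263220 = -365.30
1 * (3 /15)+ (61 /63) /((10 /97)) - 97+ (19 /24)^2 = -86.78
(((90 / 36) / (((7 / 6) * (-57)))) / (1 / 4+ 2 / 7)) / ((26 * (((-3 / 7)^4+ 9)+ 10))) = -2401 / 16931850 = -0.00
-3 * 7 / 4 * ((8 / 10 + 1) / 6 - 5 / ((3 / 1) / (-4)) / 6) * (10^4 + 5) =-592963 / 8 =-74120.38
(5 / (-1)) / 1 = -5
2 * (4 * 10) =80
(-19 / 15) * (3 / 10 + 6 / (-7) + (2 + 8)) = -12559 / 1050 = -11.96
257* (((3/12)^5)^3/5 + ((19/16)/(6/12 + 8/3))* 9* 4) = 18626736292097/5368709120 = 3469.50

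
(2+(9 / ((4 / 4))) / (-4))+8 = 31 / 4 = 7.75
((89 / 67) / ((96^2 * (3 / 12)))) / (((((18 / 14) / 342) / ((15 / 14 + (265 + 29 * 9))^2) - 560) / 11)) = -1012817772241 / 89432202413127168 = -0.00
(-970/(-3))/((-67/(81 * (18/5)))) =-94284/67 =-1407.22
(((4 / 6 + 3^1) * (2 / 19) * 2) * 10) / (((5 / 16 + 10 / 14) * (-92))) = -2464 / 30153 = -0.08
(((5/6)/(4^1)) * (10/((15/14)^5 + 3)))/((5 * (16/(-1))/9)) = -84035/1581898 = -0.05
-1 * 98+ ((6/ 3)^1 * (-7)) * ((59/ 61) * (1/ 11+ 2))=-84756/ 671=-126.31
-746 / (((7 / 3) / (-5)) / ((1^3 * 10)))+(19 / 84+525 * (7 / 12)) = 342136 / 21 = 16292.19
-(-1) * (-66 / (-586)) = 0.11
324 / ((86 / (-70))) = -11340 / 43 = -263.72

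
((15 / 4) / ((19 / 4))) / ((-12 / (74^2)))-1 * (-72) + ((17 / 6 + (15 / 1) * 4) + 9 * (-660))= -702859 / 114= -6165.43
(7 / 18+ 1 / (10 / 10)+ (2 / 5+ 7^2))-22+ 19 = 4301 / 90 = 47.79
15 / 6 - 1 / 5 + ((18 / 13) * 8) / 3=779 / 130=5.99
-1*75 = -75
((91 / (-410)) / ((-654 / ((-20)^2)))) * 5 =9100 / 13407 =0.68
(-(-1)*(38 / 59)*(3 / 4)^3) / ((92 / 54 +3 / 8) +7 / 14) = 13851 / 131452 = 0.11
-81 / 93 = -27 / 31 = -0.87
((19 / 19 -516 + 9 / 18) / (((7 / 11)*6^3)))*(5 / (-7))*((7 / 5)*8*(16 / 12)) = 1078 / 27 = 39.93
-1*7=-7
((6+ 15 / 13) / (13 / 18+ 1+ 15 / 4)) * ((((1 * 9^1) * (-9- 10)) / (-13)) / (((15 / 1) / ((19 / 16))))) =906471 / 665860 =1.36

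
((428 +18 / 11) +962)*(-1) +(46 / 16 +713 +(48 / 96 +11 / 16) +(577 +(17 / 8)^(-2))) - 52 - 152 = -15327989 / 50864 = -301.35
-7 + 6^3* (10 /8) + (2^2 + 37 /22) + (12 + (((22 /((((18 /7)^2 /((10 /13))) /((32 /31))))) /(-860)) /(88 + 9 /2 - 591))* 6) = 280.68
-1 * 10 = -10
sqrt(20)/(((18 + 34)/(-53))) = -53 * sqrt(5)/26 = -4.56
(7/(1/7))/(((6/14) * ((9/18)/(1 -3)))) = -1372/3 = -457.33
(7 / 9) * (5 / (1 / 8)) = 280 / 9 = 31.11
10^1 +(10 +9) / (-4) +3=33 / 4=8.25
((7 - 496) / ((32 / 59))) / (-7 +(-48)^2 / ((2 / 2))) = -28851 / 73504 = -0.39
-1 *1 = -1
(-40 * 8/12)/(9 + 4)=-80/39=-2.05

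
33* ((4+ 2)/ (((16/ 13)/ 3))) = 3861/ 8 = 482.62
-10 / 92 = -5 / 46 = -0.11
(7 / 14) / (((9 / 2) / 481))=481 / 9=53.44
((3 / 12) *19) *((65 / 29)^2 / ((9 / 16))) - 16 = 199996 / 7569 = 26.42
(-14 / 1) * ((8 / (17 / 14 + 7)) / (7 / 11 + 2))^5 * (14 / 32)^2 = -7605673704251392 / 412552469650334375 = -0.02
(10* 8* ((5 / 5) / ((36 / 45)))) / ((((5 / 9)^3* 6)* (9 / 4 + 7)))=1944 / 185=10.51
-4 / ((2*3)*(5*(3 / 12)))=-8 / 15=-0.53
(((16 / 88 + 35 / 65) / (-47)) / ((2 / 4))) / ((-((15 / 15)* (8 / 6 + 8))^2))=927 / 2634632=0.00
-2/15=-0.13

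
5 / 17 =0.29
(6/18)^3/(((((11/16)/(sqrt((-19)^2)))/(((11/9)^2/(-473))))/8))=-2432/94041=-0.03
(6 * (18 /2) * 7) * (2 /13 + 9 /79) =103950 /1027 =101.22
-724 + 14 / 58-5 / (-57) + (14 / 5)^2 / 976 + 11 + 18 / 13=-93236416139 / 131082900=-711.28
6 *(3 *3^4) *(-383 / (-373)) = 558414 / 373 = 1497.09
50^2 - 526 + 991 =2965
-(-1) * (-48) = -48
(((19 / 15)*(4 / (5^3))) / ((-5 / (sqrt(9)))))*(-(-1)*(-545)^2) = -902956 / 125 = -7223.65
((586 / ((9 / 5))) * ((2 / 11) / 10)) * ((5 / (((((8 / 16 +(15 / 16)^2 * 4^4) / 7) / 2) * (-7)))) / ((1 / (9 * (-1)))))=11720 / 4961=2.36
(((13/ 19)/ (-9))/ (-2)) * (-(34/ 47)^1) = -221/ 8037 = -0.03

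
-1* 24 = -24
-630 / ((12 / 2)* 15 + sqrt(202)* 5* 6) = 63 / 193 - 21* sqrt(202) / 193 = -1.22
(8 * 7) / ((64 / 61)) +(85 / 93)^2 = 54.21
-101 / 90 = -1.12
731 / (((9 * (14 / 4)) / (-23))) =-33626 / 63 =-533.75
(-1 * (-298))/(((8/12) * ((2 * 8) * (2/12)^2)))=4023/4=1005.75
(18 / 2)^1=9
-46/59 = -0.78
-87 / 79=-1.10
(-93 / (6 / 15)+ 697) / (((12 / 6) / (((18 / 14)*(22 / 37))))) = 91971 / 518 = 177.55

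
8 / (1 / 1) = 8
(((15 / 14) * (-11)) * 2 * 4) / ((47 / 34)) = -22440 / 329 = -68.21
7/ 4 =1.75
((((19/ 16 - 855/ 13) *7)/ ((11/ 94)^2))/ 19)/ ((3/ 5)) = -54661705/ 18876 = -2895.83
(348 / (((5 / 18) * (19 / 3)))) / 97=18792 / 9215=2.04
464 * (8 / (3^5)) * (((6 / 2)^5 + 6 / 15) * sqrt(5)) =4517504 * sqrt(5) / 1215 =8313.95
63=63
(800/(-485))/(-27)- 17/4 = -43883/10476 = -4.19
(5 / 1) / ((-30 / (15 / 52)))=-5 / 104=-0.05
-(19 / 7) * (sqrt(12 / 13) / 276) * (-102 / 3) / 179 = 323 * sqrt(39) / 1123941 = 0.00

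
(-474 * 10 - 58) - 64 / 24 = -14402 / 3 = -4800.67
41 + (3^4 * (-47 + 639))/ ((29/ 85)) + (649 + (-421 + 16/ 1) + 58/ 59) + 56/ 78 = 9397823191/ 66729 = 140835.67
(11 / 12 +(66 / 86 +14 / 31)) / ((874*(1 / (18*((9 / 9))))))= 102489 / 2330084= 0.04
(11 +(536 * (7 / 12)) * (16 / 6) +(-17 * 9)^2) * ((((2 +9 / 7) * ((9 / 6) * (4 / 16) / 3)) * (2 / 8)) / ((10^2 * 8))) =1255133 / 403200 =3.11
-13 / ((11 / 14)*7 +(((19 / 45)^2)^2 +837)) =-106616250 / 6909813767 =-0.02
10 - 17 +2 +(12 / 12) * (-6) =-11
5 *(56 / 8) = 35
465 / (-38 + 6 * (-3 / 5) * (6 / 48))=-9300 / 769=-12.09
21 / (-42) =-1 / 2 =-0.50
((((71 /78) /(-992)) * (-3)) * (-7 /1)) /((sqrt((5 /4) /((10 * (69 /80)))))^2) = -34293 /257920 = -0.13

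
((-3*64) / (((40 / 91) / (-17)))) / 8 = 4641 / 5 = 928.20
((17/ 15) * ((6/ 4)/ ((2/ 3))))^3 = 132651/ 8000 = 16.58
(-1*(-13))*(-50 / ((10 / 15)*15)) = -65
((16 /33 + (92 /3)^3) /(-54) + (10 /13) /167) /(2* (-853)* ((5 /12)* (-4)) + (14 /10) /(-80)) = -0.19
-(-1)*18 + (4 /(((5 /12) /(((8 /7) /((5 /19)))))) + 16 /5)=11006 /175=62.89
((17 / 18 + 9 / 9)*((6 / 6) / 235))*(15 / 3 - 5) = 0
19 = 19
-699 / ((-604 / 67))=46833 / 604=77.54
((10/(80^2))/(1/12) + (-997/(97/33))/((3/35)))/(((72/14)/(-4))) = 429904363/139680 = 3077.78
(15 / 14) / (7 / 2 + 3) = 15 / 91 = 0.16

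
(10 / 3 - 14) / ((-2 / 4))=64 / 3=21.33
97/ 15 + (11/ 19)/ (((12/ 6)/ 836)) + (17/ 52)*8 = 48961/ 195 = 251.08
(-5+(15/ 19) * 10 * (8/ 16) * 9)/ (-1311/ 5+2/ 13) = -37700/ 323627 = -0.12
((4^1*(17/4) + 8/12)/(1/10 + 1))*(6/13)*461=488660/143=3417.20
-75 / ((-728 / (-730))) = -27375 / 364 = -75.21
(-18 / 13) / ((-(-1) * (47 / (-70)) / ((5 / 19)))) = 6300 / 11609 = 0.54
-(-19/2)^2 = -361/4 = -90.25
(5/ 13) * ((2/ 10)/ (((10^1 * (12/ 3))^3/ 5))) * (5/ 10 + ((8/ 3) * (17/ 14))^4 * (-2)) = -85331023/ 64723276800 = -0.00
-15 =-15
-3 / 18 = -1 / 6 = -0.17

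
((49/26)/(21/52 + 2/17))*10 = 16660/461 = 36.14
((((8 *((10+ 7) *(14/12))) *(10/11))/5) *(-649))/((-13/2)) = 112336/39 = 2880.41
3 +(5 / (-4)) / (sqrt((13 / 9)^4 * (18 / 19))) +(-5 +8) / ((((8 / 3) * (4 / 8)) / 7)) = 75 / 4 - 135 * sqrt(38) / 1352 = 18.13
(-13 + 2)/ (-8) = 11/ 8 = 1.38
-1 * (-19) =19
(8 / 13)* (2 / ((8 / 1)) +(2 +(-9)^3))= -5814 / 13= -447.23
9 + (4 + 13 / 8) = 14.62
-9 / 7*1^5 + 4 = 19 / 7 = 2.71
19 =19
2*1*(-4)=-8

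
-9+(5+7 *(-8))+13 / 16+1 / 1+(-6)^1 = -1027 / 16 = -64.19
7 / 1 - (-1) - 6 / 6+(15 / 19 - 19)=-213 / 19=-11.21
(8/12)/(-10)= -1/15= -0.07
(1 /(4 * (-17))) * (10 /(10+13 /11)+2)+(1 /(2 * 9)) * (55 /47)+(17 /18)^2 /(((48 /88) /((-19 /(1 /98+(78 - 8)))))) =-92050912513 /218466233028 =-0.42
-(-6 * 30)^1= 180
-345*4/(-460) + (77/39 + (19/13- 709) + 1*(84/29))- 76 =-877280/1131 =-775.67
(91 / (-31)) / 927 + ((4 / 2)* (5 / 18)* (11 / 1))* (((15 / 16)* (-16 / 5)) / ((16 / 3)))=-3.44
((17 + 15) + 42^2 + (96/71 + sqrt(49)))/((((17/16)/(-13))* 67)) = -26646672/80869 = -329.50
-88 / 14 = -44 / 7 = -6.29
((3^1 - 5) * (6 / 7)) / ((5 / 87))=-1044 / 35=-29.83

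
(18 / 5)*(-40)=-144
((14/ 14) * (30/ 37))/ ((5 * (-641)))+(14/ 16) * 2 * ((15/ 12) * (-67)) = -55616461/ 379472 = -146.56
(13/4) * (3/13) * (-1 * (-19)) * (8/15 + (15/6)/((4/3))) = 5491/160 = 34.32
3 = 3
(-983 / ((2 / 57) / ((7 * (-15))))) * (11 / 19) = 3406095 / 2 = 1703047.50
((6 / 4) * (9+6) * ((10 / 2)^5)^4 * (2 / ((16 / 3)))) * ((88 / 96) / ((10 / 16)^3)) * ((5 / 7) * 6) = 90637207031250000 / 7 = 12948172433035714.29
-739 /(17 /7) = -5173 /17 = -304.29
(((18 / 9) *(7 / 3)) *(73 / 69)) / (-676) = -511 / 69966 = -0.01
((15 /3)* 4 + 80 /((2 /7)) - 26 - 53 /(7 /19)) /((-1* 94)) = -911 /658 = -1.38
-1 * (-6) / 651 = 2 / 217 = 0.01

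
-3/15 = -1/5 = -0.20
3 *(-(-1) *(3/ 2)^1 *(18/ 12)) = 27/ 4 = 6.75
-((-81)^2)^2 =-43046721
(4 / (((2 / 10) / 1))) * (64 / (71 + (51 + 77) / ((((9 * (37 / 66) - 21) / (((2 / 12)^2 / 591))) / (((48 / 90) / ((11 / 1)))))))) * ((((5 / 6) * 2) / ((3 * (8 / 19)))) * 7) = 331075836000 / 1988321473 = 166.51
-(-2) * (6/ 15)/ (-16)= -0.05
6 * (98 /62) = 294 /31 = 9.48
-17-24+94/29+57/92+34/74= -3620863/98716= -36.68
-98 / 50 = -49 / 25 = -1.96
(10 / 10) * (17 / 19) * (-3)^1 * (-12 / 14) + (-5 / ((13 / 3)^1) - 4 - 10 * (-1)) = 12357 / 1729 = 7.15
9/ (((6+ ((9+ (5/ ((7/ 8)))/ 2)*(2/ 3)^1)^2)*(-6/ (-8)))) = 2646/ 15101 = 0.18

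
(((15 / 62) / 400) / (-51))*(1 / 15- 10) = 149 / 1264800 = 0.00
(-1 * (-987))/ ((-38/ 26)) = -12831/ 19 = -675.32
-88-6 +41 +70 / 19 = -937 / 19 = -49.32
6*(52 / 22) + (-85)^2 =79631 / 11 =7239.18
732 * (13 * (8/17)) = 4478.12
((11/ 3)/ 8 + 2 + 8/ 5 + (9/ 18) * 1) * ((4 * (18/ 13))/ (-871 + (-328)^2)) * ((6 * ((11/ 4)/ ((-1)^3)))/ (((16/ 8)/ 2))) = -6017/ 1541410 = -0.00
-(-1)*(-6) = -6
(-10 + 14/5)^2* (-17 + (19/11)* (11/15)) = -101952/125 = -815.62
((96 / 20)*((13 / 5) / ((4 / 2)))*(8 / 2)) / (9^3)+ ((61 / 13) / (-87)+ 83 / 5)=37973456 / 2290275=16.58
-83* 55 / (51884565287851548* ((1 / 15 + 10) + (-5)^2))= -22825 / 9097093780469971416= -0.00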